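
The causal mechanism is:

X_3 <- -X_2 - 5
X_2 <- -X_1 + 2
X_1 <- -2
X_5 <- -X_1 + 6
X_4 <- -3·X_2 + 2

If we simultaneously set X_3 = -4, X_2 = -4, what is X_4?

The joint intervention fixes X_3 = -4, X_2 = -4, removing each variable's own equation.
X_4 = -3·X_2 + 2  [with X_2=-4]  = 14

14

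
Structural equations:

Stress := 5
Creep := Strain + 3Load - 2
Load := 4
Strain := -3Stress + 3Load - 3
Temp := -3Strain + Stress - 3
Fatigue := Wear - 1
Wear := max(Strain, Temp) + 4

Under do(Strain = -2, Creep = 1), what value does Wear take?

Setting Strain = -2, Creep = 1 by intervention discards those variables' equations.
Temp = -3Strain + Stress - 3  [with Strain=-2, Stress=5]  = 8
Wear = max(Strain, Temp) + 4  [with Strain=-2, Temp=8]  = 12

12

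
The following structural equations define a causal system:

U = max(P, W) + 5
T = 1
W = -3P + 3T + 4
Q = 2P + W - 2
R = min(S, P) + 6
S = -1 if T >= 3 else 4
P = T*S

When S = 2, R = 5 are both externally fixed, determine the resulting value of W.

Setting S = 2, R = 5 by intervention discards those variables' equations.
P = T*S  [with T=1, S=2]  = 2
W = -3P + 3T + 4  [with P=2, T=1]  = 1

1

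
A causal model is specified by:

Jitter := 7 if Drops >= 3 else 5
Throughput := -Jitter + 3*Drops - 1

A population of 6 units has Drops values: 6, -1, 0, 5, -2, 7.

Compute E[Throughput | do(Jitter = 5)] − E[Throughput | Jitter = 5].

do(Jitter=5) breaks Jitter's dependence on Drops. With Jitter=5 fixed, Throughput across the units is 12, -9, -6, 9, -12, 15, mean 1.5.
Observing Jitter=5 restricts to units where Jitter's equation naturally yields 5: Drops ∈ {-1, 0, -2}. In that subpopulation Throughput = -9, -6, -12, mean -9.
Difference = 1.5 − (-9) = 10.5.

10.5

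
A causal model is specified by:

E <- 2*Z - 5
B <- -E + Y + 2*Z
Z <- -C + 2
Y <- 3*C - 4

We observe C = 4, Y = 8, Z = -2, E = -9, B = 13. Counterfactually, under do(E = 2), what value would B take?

2

Intervening sets E = 2 and removes its equation (E <- 2*Z - 5).
Y = 3*C - 4  [with C=4]  = 8
Z = -C + 2  [with C=4]  = -2
B = -E + Y + 2*Z  [with E=2, Y=8, Z=-2]  = 2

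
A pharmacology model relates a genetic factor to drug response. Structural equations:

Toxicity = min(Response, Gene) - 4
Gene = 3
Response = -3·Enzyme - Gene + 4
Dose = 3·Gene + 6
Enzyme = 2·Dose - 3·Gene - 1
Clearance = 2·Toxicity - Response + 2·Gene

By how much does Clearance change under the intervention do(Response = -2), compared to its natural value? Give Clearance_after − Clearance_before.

57

Under do(Response=-2), the mechanism Response = -3·Enzyme - Gene + 4 is discarded; Response is fixed at -2.
Toxicity = min(Response, Gene) - 4  [with Response=-2, Gene=3]  = -6
Clearance = 2·Toxicity - Response + 2·Gene  [with Toxicity=-6, Response=-2, Gene=3]  = -4
Without intervention: Dose = 3·Gene + 6  [with Gene=3]  = 15; Enzyme = 2·Dose - 3·Gene - 1  [with Dose=15, Gene=3]  = 20; Response = -3·Enzyme - Gene + 4  [with Enzyme=20, Gene=3]  = -59; Toxicity = min(Response, Gene) - 4  [with Response=-59, Gene=3]  = -63; Clearance = 2·Toxicity - Response + 2·Gene  [with Toxicity=-63, Response=-59, Gene=3]  = -61.
Change = -4 − (-61) = 57.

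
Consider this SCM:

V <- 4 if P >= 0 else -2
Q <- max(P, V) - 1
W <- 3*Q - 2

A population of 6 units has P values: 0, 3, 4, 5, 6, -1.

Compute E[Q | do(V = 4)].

3.5

Every unit gets V=4 under the intervention. Q values become 3, 3, 3, 4, 5, 3; E[Q|do(V=4)] = 3.5.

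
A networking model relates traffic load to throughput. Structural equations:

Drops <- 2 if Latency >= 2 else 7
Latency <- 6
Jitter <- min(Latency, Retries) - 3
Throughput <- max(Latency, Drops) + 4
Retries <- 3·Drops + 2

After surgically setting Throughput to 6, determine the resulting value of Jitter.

3

The intervention breaks the incoming arrows to Throughput: Throughput <- max(Latency, Drops) + 4 no longer applies, and Throughput = 6.
Since Jitter is not a descendant of the intervened variable, it is unaffected.
Drops = 2 if Latency >= 2 else 7  [with Latency=6]  = 2
Retries = 3·Drops + 2  [with Drops=2]  = 8
Jitter = min(Latency, Retries) - 3  [with Latency=6, Retries=8]  = 3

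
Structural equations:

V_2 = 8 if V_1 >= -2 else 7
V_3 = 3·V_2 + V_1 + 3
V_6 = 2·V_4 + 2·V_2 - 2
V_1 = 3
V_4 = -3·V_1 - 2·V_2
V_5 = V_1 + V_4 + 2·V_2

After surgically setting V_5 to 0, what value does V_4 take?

The intervention breaks the incoming arrows to V_5: V_5 = V_1 + V_4 + 2·V_2 no longer applies, and V_5 = 0.
Since V_4 is not a descendant of the intervened variable, it is unaffected.
V_2 = 8 if V_1 >= -2 else 7  [with V_1=3]  = 8
V_4 = -3·V_1 - 2·V_2  [with V_1=3, V_2=8]  = -25

-25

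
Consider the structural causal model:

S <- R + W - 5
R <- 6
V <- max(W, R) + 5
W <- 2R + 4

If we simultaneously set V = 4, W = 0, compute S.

Setting V = 4, W = 0 by intervention discards those variables' equations.
S = R + W - 5  [with R=6, W=0]  = 1

1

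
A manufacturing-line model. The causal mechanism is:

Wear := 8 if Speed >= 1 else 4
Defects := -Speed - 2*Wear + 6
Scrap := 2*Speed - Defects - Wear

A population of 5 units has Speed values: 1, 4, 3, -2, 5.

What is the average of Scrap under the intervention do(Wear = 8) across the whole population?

8.6

Under do(Wear=8), Wear's equation is replaced by Wear=8 for every unit. Per-unit Scrap: 5, 14, 11, -4, 17. Mean = 8.6.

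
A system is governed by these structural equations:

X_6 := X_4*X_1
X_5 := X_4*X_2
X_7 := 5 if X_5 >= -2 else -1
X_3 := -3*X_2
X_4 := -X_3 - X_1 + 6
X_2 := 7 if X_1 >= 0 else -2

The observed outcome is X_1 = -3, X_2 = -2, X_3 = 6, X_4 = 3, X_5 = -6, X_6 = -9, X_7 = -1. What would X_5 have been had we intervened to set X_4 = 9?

Intervening sets X_4 = 9 and removes its equation (X_4 := -X_3 - X_1 + 6).
X_2 = 7 if X_1 >= 0 else -2  [with X_1=-3]  = -2
X_5 = X_4*X_2  [with X_4=9, X_2=-2]  = -18

-18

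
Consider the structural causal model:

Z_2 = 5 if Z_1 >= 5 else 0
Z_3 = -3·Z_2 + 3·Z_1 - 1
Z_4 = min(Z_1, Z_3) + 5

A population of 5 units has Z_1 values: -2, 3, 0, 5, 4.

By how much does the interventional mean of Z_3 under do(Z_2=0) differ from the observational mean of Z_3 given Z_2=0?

Every unit gets Z_2=0 under the intervention. Z_3 values become -7, 8, -1, 14, 11; E[Z_3|do(Z_2=0)] = 5.
Conditioning on Z_2=0 selects the 4 unit(s) with Z_1 ∈ {-2, 3, 0, 4}. Their Z_3 values: -7, 8, -1, 11. Mean = 2.75.
Difference = 5 − 2.75 = 2.25.

2.25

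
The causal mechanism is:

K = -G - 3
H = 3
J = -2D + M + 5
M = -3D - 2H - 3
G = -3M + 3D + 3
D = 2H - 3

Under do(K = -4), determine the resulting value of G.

66

do(K=-4) replaces the equation K = -G - 3 with the constant K = -4.
No directed path runs from K to G, so G keeps its natural value.
D = 2H - 3  [with H=3]  = 3
M = -3D - 2H - 3  [with D=3, H=3]  = -18
G = -3M + 3D + 3  [with M=-18, D=3]  = 66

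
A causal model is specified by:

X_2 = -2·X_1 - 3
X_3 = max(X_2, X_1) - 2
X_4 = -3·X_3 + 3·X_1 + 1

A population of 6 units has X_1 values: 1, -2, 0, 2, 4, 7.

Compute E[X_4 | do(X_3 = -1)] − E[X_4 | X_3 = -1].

Under do(X_3=-1), X_3's equation is replaced by X_3=-1 for every unit. Per-unit X_4: 7, -2, 4, 10, 16, 25. Mean = 10.
E[X_4|X_3=-1] averages over only the 2 units with X_3=-1 (X_1 = 1, -2): X_4 = 7, -2, mean 2.5.
Difference = 10 − 2.5 = 7.5.

7.5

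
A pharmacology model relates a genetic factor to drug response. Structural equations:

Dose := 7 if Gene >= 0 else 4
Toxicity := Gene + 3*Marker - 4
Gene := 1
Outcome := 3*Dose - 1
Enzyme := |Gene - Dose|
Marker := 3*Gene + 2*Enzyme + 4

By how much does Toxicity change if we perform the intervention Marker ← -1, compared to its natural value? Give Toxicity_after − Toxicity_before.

-60

Intervening sets Marker = -1 and removes its equation (Marker := 3*Gene + 2*Enzyme + 4).
Toxicity = Gene + 3*Marker - 4  [with Gene=1, Marker=-1]  = -6
Without intervention: Dose = 7 if Gene >= 0 else 4  [with Gene=1]  = 7; Enzyme = |Gene - Dose|  [with Gene=1, Dose=7]  = 6; Marker = 3*Gene + 2*Enzyme + 4  [with Gene=1, Enzyme=6]  = 19; Toxicity = Gene + 3*Marker - 4  [with Gene=1, Marker=19]  = 54.
Change = -6 − 54 = -60.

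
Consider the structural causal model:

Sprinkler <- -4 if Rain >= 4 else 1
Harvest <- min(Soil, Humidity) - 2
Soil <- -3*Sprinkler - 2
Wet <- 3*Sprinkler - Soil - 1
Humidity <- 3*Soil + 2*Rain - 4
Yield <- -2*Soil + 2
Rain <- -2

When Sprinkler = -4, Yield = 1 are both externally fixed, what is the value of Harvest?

8

Setting Sprinkler = -4, Yield = 1 by intervention discards those variables' equations.
Soil = -3*Sprinkler - 2  [with Sprinkler=-4]  = 10
Humidity = 3*Soil + 2*Rain - 4  [with Soil=10, Rain=-2]  = 22
Harvest = min(Soil, Humidity) - 2  [with Soil=10, Humidity=22]  = 8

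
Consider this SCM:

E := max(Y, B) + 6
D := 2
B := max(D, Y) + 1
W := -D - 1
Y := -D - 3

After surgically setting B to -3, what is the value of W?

Under do(B=-3), the mechanism B := max(D, Y) + 1 is discarded; B is fixed at -3.
Since W is not a descendant of the intervened variable, it is unaffected.
W = -D - 1  [with D=2]  = -3

-3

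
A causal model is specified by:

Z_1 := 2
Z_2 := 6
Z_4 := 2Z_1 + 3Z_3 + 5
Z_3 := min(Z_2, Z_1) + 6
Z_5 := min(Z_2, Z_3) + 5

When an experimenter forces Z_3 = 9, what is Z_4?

The intervention breaks the incoming arrows to Z_3: Z_3 := min(Z_2, Z_1) + 6 no longer applies, and Z_3 = 9.
Z_4 = 2Z_1 + 3Z_3 + 5  [with Z_1=2, Z_3=9]  = 36

36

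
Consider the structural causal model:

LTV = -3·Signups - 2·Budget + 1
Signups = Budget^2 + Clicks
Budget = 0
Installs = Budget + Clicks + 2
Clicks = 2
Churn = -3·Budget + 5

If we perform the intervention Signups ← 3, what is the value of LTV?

-8

Under do(Signups=3), the mechanism Signups = Budget^2 + Clicks is discarded; Signups is fixed at 3.
LTV = -3·Signups - 2·Budget + 1  [with Signups=3, Budget=0]  = -8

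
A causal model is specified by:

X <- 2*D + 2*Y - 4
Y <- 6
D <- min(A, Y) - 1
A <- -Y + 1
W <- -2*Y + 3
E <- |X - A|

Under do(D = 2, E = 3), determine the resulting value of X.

12

The joint intervention fixes D = 2, E = 3, removing each variable's own equation.
X = 2*D + 2*Y - 4  [with D=2, Y=6]  = 12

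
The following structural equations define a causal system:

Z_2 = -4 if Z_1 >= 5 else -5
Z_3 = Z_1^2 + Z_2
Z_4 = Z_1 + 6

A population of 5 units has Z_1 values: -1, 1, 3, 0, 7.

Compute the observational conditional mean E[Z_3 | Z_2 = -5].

E[Z_3|Z_2=-5] averages over only the 4 units with Z_2=-5 (Z_1 = -1, 1, 3, 0): Z_3 = -4, -4, 4, -5, mean -2.25.

-2.25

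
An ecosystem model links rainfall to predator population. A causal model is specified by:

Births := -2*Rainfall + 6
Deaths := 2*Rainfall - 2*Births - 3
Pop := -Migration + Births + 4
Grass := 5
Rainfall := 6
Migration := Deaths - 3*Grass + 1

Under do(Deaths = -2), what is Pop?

14

Under do(Deaths=-2), the mechanism Deaths := 2*Rainfall - 2*Births - 3 is discarded; Deaths is fixed at -2.
Births = -2*Rainfall + 6  [with Rainfall=6]  = -6
Migration = Deaths - 3*Grass + 1  [with Deaths=-2, Grass=5]  = -16
Pop = -Migration + Births + 4  [with Migration=-16, Births=-6]  = 14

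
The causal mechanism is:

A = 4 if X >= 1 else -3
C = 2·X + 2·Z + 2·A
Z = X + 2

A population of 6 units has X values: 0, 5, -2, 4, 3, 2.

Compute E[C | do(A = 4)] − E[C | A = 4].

Under do(A=4), A's equation is replaced by A=4 for every unit. Per-unit C: 12, 32, 4, 28, 24, 20. Mean = 20.
Observing A=4 restricts to units where A's equation naturally yields 4: X ∈ {5, 4, 3, 2}. In that subpopulation C = 32, 28, 24, 20, mean 26.
Difference = 20 − 26 = -6.

-6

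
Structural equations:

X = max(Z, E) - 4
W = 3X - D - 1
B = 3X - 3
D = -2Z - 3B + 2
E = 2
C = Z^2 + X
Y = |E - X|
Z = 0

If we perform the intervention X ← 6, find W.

The intervention breaks the incoming arrows to X: X = max(Z, E) - 4 no longer applies, and X = 6.
B = 3X - 3  [with X=6]  = 15
D = -2Z - 3B + 2  [with Z=0, B=15]  = -43
W = 3X - D - 1  [with X=6, D=-43]  = 60

60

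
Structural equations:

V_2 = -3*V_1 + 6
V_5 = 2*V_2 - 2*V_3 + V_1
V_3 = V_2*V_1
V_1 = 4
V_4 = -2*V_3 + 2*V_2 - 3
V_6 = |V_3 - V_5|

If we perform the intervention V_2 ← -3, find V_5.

do(V_2=-3) replaces the equation V_2 = -3*V_1 + 6 with the constant V_2 = -3.
V_3 = V_2*V_1  [with V_2=-3, V_1=4]  = -12
V_5 = 2*V_2 - 2*V_3 + V_1  [with V_2=-3, V_3=-12, V_1=4]  = 22

22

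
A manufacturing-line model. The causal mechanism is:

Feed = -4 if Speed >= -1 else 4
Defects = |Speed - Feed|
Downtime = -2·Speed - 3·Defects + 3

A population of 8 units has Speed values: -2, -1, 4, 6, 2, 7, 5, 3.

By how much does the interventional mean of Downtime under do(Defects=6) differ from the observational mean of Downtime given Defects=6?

Every unit gets Defects=6 under the intervention. Downtime values become -11, -13, -23, -27, -19, -29, -25, -21; E[Downtime|do(Defects=6)] = -21.
E[Downtime|Defects=6] averages over only the 2 units with Defects=6 (Speed = -2, 2): Downtime = -11, -19, mean -15.
Difference = -21 − (-15) = -6.

-6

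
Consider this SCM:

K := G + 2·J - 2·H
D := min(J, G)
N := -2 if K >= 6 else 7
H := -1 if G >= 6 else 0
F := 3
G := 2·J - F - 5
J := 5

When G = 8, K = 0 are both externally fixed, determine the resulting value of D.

Setting G = 8, K = 0 by intervention discards those variables' equations.
D = min(J, G)  [with J=5, G=8]  = 5

5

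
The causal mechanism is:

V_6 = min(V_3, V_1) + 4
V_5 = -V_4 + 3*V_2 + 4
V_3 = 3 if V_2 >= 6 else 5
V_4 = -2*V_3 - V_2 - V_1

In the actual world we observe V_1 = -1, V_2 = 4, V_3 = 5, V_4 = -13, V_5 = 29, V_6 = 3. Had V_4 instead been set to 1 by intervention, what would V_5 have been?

Intervening sets V_4 = 1 and removes its equation (V_4 = -2*V_3 - V_2 - V_1).
V_5 = -V_4 + 3*V_2 + 4  [with V_4=1, V_2=4]  = 15

15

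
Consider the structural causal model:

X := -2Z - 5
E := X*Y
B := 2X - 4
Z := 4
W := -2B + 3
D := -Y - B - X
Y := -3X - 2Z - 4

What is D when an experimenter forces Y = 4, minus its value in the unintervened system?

23

The intervention breaks the incoming arrows to Y: Y := -3X - 2Z - 4 no longer applies, and Y = 4.
X = -2Z - 5  [with Z=4]  = -13
B = 2X - 4  [with X=-13]  = -30
D = -Y - B - X  [with Y=4, B=-30, X=-13]  = 39
Without intervention: X = -2Z - 5  [with Z=4]  = -13; Y = -3X - 2Z - 4  [with X=-13, Z=4]  = 27; B = 2X - 4  [with X=-13]  = -30; D = -Y - B - X  [with Y=27, B=-30, X=-13]  = 16.
Change = 39 − 16 = 23.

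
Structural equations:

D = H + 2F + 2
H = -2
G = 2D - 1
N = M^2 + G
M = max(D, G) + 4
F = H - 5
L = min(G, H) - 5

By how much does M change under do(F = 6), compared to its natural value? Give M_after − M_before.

Under do(F=6), the mechanism F = H - 5 is discarded; F is fixed at 6.
D = H + 2F + 2  [with H=-2, F=6]  = 12
G = 2D - 1  [with D=12]  = 23
M = max(D, G) + 4  [with D=12, G=23]  = 27
Without intervention: F = H - 5  [with H=-2]  = -7; D = H + 2F + 2  [with H=-2, F=-7]  = -14; G = 2D - 1  [with D=-14]  = -29; M = max(D, G) + 4  [with D=-14, G=-29]  = -10.
Change = 27 − (-10) = 37.

37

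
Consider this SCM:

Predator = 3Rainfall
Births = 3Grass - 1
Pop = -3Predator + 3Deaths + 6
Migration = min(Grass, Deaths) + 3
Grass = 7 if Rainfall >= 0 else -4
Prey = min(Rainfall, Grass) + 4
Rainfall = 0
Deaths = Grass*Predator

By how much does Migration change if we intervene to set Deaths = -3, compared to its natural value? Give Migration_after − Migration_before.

-3

Intervening sets Deaths = -3 and removes its equation (Deaths = Grass*Predator).
Grass = 7 if Rainfall >= 0 else -4  [with Rainfall=0]  = 7
Migration = min(Grass, Deaths) + 3  [with Grass=7, Deaths=-3]  = 0
Without intervention: Grass = 7 if Rainfall >= 0 else -4  [with Rainfall=0]  = 7; Predator = 3Rainfall  [with Rainfall=0]  = 0; Deaths = Grass*Predator  [with Grass=7, Predator=0]  = 0; Migration = min(Grass, Deaths) + 3  [with Grass=7, Deaths=0]  = 3.
Change = 0 − 3 = -3.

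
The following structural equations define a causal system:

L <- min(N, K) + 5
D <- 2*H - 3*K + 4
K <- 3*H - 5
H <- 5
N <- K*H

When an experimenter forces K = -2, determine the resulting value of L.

-5

do(K=-2) replaces the equation K <- 3*H - 5 with the constant K = -2.
N = K*H  [with K=-2, H=5]  = -10
L = min(N, K) + 5  [with N=-10, K=-2]  = -5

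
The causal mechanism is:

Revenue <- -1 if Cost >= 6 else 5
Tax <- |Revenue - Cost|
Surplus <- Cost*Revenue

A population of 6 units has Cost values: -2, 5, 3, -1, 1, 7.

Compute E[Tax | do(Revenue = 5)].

3.5

Under do(Revenue=5), Revenue's equation is replaced by Revenue=5 for every unit. Per-unit Tax: 7, 0, 2, 6, 4, 2. Mean = 3.5.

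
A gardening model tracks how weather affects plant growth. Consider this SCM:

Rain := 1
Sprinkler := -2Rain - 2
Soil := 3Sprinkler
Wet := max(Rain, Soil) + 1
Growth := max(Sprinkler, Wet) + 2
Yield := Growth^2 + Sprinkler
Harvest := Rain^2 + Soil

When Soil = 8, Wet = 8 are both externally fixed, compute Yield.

96

Setting Soil = 8, Wet = 8 by intervention discards those variables' equations.
Sprinkler = -2Rain - 2  [with Rain=1]  = -4
Growth = max(Sprinkler, Wet) + 2  [with Sprinkler=-4, Wet=8]  = 10
Yield = Growth^2 + Sprinkler  [with Growth=10, Sprinkler=-4]  = 96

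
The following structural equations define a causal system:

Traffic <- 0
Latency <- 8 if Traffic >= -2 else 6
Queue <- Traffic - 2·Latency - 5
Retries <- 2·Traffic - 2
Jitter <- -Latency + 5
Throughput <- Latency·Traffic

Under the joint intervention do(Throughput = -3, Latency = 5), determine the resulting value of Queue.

The joint intervention fixes Throughput = -3, Latency = 5, removing each variable's own equation.
Queue = Traffic - 2·Latency - 5  [with Traffic=0, Latency=5]  = -15

-15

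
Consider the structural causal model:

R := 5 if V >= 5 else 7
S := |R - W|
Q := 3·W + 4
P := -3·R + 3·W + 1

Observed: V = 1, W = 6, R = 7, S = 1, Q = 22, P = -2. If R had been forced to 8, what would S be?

The intervention breaks the incoming arrows to R: R := 5 if V >= 5 else 7 no longer applies, and R = 8.
S = |R - W|  [with R=8, W=6]  = 2

2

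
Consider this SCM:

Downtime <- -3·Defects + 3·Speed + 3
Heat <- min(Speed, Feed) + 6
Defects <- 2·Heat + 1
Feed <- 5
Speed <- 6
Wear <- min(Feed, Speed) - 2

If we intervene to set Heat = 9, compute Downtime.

The intervention breaks the incoming arrows to Heat: Heat <- min(Speed, Feed) + 6 no longer applies, and Heat = 9.
Defects = 2·Heat + 1  [with Heat=9]  = 19
Downtime = -3·Defects + 3·Speed + 3  [with Defects=19, Speed=6]  = -36

-36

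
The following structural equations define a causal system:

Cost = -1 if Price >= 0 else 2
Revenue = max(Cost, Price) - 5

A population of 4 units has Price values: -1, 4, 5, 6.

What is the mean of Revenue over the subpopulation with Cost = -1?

0

E[Revenue|Cost=-1] averages over only the 3 units with Cost=-1 (Price = 4, 5, 6): Revenue = -1, 0, 1, mean 0.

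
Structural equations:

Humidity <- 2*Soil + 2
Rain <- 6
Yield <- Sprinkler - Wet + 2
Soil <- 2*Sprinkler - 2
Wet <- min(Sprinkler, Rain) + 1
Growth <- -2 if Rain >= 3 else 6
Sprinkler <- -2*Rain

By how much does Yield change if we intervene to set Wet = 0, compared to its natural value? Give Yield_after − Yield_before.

-11

The intervention breaks the incoming arrows to Wet: Wet <- min(Sprinkler, Rain) + 1 no longer applies, and Wet = 0.
Sprinkler = -2*Rain  [with Rain=6]  = -12
Yield = Sprinkler - Wet + 2  [with Sprinkler=-12, Wet=0]  = -10
Without intervention: Sprinkler = -2*Rain  [with Rain=6]  = -12; Wet = min(Sprinkler, Rain) + 1  [with Sprinkler=-12, Rain=6]  = -11; Yield = Sprinkler - Wet + 2  [with Sprinkler=-12, Wet=-11]  = 1.
Change = -10 − 1 = -11.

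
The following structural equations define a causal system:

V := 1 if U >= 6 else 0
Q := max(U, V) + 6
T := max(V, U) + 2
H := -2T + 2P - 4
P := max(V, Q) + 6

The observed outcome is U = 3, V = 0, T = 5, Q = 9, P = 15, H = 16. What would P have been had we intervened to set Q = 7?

13

Intervening sets Q = 7 and removes its equation (Q := max(U, V) + 6).
V = 1 if U >= 6 else 0  [with U=3]  = 0
P = max(V, Q) + 6  [with V=0, Q=7]  = 13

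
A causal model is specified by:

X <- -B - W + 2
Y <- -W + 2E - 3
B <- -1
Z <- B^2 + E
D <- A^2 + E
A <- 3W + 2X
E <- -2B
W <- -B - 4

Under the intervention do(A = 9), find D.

83

Under do(A=9), the mechanism A <- 3W + 2X is discarded; A is fixed at 9.
E = -2B  [with B=-1]  = 2
D = A^2 + E  [with A=9, E=2]  = 83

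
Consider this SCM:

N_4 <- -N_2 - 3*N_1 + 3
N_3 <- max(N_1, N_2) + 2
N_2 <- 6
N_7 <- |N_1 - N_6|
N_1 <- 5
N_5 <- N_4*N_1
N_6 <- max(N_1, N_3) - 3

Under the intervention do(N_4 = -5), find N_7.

0

The intervention breaks the incoming arrows to N_4: N_4 <- -N_2 - 3*N_1 + 3 no longer applies, and N_4 = -5.
No directed path runs from N_4 to N_7, so N_7 keeps its natural value.
N_3 = max(N_1, N_2) + 2  [with N_1=5, N_2=6]  = 8
N_6 = max(N_1, N_3) - 3  [with N_1=5, N_3=8]  = 5
N_7 = |N_1 - N_6|  [with N_1=5, N_6=5]  = 0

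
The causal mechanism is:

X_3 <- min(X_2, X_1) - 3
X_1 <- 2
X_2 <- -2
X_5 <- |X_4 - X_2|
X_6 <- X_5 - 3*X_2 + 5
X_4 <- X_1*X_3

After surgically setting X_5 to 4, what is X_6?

The intervention breaks the incoming arrows to X_5: X_5 <- |X_4 - X_2| no longer applies, and X_5 = 4.
X_6 = X_5 - 3*X_2 + 5  [with X_5=4, X_2=-2]  = 15

15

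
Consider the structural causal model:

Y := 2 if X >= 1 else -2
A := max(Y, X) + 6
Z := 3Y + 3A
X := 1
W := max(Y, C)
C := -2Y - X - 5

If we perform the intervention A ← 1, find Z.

9

Under do(A=1), the mechanism A := max(Y, X) + 6 is discarded; A is fixed at 1.
Y = 2 if X >= 1 else -2  [with X=1]  = 2
Z = 3Y + 3A  [with Y=2, A=1]  = 9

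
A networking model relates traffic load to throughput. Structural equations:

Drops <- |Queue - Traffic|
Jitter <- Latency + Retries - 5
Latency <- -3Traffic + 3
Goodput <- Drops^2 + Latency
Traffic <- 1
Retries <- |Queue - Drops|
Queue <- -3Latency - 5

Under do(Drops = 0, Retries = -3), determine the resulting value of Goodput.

Under do(Drops = 0, Retries = -3), each intervened variable's structural equation is replaced by its fixed value.
Latency = -3Traffic + 3  [with Traffic=1]  = 0
Goodput = Drops^2 + Latency  [with Drops=0, Latency=0]  = 0

0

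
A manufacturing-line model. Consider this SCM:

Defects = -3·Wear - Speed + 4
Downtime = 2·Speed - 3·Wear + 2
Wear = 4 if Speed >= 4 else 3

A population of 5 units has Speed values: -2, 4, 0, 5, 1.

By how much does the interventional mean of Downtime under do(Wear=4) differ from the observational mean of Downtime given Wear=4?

Under do(Wear=4), Wear's equation is replaced by Wear=4 for every unit. Per-unit Downtime: -14, -2, -10, 0, -8. Mean = -6.8.
E[Downtime|Wear=4] averages over only the 2 units with Wear=4 (Speed = 4, 5): Downtime = -2, 0, mean -1.
Difference = -6.8 − (-1) = -5.8.

-5.8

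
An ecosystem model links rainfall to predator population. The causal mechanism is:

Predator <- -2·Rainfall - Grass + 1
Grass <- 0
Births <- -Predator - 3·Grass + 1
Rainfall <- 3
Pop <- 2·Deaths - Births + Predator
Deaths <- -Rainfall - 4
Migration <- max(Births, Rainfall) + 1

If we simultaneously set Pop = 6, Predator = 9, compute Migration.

4

Setting Pop = 6, Predator = 9 by intervention discards those variables' equations.
Births = -Predator - 3·Grass + 1  [with Predator=9, Grass=0]  = -8
Migration = max(Births, Rainfall) + 1  [with Births=-8, Rainfall=3]  = 4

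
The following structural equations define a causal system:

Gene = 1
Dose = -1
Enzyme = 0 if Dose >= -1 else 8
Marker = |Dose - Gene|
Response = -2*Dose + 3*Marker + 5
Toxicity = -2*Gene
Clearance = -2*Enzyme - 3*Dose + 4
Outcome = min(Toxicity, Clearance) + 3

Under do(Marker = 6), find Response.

Intervening sets Marker = 6 and removes its equation (Marker = |Dose - Gene|).
Response = -2*Dose + 3*Marker + 5  [with Dose=-1, Marker=6]  = 25

25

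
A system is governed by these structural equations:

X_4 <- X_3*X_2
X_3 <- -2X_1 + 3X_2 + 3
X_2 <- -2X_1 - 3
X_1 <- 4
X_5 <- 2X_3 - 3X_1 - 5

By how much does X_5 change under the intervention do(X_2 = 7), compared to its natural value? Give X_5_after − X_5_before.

108

do(X_2=7) replaces the equation X_2 <- -2X_1 - 3 with the constant X_2 = 7.
X_3 = -2X_1 + 3X_2 + 3  [with X_1=4, X_2=7]  = 16
X_5 = 2X_3 - 3X_1 - 5  [with X_3=16, X_1=4]  = 15
Without intervention: X_2 = -2X_1 - 3  [with X_1=4]  = -11; X_3 = -2X_1 + 3X_2 + 3  [with X_1=4, X_2=-11]  = -38; X_5 = 2X_3 - 3X_1 - 5  [with X_3=-38, X_1=4]  = -93.
Change = 15 − (-93) = 108.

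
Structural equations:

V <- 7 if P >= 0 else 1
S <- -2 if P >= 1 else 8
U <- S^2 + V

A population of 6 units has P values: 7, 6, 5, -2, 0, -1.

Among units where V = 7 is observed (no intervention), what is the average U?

E[U|V=7] averages over only the 4 units with V=7 (P = 7, 6, 5, 0): U = 11, 11, 11, 71, mean 26.

26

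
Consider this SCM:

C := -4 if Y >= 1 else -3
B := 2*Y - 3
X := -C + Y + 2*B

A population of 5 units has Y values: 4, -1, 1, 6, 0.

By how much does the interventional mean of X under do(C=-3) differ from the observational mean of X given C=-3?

Every unit gets C=-3 under the intervention. X values become 17, -8, 2, 27, -3; E[X|do(C=-3)] = 7.
Conditioning on C=-3 selects the 2 unit(s) with Y ∈ {-1, 0}. Their X values: -8, -3. Mean = -5.5.
Difference = 7 − (-5.5) = 12.5.

12.5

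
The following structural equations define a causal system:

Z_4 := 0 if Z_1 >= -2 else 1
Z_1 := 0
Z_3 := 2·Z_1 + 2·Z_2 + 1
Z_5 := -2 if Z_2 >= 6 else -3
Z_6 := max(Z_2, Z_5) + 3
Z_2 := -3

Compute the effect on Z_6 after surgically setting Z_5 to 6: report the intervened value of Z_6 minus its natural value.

The intervention breaks the incoming arrows to Z_5: Z_5 := -2 if Z_2 >= 6 else -3 no longer applies, and Z_5 = 6.
Z_6 = max(Z_2, Z_5) + 3  [with Z_2=-3, Z_5=6]  = 9
Without intervention: Z_5 = -2 if Z_2 >= 6 else -3  [with Z_2=-3]  = -3; Z_6 = max(Z_2, Z_5) + 3  [with Z_2=-3, Z_5=-3]  = 0.
Change = 9 − 0 = 9.

9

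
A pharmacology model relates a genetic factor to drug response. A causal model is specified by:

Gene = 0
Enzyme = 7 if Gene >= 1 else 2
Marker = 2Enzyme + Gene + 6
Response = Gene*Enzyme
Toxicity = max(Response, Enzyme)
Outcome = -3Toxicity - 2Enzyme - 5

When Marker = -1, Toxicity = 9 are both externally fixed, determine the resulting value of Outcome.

Setting Marker = -1, Toxicity = 9 by intervention discards those variables' equations.
Enzyme = 7 if Gene >= 1 else 2  [with Gene=0]  = 2
Outcome = -3Toxicity - 2Enzyme - 5  [with Toxicity=9, Enzyme=2]  = -36

-36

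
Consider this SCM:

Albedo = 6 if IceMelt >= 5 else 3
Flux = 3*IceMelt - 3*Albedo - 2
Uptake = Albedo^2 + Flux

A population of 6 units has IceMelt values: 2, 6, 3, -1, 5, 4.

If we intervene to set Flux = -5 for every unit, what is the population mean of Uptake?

Under do(Flux=-5), Flux's equation is replaced by Flux=-5 for every unit. Per-unit Uptake: 4, 31, 4, 4, 31, 4. Mean = 13.

13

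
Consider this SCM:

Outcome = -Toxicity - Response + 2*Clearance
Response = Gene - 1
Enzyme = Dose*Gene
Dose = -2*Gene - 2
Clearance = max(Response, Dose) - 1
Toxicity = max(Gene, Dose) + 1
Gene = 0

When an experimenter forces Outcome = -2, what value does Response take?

Under do(Outcome=-2), the mechanism Outcome = -Toxicity - Response + 2*Clearance is discarded; Outcome is fixed at -2.
Since Response is not a descendant of the intervened variable, it is unaffected.
Response = Gene - 1  [with Gene=0]  = -1

-1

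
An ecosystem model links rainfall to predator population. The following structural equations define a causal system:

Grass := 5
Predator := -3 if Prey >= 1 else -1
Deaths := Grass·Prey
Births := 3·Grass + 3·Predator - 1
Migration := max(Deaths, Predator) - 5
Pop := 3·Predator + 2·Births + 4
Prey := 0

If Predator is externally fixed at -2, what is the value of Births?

8

The intervention breaks the incoming arrows to Predator: Predator := -3 if Prey >= 1 else -1 no longer applies, and Predator = -2.
Births = 3·Grass + 3·Predator - 1  [with Grass=5, Predator=-2]  = 8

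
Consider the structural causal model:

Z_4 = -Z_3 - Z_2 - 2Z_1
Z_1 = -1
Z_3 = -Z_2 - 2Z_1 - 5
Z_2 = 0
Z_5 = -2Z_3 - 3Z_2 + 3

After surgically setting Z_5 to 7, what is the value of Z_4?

5

The intervention breaks the incoming arrows to Z_5: Z_5 = -2Z_3 - 3Z_2 + 3 no longer applies, and Z_5 = 7.
Since Z_4 is not a descendant of the intervened variable, it is unaffected.
Z_3 = -Z_2 - 2Z_1 - 5  [with Z_2=0, Z_1=-1]  = -3
Z_4 = -Z_3 - Z_2 - 2Z_1  [with Z_3=-3, Z_2=0, Z_1=-1]  = 5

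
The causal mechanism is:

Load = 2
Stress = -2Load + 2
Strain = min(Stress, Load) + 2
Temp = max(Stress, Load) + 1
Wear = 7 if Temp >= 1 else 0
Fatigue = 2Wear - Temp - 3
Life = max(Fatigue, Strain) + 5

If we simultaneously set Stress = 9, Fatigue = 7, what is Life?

12

Setting Stress = 9, Fatigue = 7 by intervention discards those variables' equations.
Strain = min(Stress, Load) + 2  [with Stress=9, Load=2]  = 4
Life = max(Fatigue, Strain) + 5  [with Fatigue=7, Strain=4]  = 12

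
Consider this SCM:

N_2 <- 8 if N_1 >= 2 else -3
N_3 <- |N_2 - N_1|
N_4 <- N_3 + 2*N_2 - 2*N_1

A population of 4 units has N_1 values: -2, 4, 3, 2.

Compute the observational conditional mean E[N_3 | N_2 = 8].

Conditioning on N_2=8 selects the 3 unit(s) with N_1 ∈ {4, 3, 2}. Their N_3 values: 4, 5, 6. Mean = 5.

5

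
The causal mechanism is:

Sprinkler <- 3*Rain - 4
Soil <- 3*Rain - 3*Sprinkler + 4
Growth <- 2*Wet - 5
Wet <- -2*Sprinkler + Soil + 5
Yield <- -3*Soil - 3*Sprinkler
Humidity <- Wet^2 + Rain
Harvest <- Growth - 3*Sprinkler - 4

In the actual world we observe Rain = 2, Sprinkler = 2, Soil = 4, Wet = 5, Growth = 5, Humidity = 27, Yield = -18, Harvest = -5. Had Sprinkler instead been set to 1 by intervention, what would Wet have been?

Under do(Sprinkler=1), the mechanism Sprinkler <- 3*Rain - 4 is discarded; Sprinkler is fixed at 1.
Soil = 3*Rain - 3*Sprinkler + 4  [with Rain=2, Sprinkler=1]  = 7
Wet = -2*Sprinkler + Soil + 5  [with Sprinkler=1, Soil=7]  = 10

10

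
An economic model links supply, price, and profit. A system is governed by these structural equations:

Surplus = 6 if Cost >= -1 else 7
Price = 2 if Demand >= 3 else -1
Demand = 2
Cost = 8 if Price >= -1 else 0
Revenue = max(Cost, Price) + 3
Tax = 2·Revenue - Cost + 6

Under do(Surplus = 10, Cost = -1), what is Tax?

11

Under do(Surplus = 10, Cost = -1), each intervened variable's structural equation is replaced by its fixed value.
Price = 2 if Demand >= 3 else -1  [with Demand=2]  = -1
Revenue = max(Cost, Price) + 3  [with Cost=-1, Price=-1]  = 2
Tax = 2·Revenue - Cost + 6  [with Revenue=2, Cost=-1]  = 11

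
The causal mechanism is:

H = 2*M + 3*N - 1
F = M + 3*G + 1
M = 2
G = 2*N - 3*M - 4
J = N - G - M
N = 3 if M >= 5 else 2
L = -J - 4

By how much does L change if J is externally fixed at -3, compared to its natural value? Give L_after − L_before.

Under do(J=-3), the mechanism J = N - G - M is discarded; J is fixed at -3.
L = -J - 4  [with J=-3]  = -1
Without intervention: N = 3 if M >= 5 else 2  [with M=2]  = 2; G = 2*N - 3*M - 4  [with N=2, M=2]  = -6; J = N - G - M  [with N=2, G=-6, M=2]  = 6; L = -J - 4  [with J=6]  = -10.
Change = -1 − (-10) = 9.

9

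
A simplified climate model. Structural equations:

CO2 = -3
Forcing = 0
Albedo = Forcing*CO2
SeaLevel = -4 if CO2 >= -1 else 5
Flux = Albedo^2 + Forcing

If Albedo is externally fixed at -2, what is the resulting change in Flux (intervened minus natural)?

do(Albedo=-2) replaces the equation Albedo = Forcing*CO2 with the constant Albedo = -2.
Flux = Albedo^2 + Forcing  [with Albedo=-2, Forcing=0]  = 4
Without intervention: Albedo = Forcing*CO2  [with Forcing=0, CO2=-3]  = 0; Flux = Albedo^2 + Forcing  [with Albedo=0, Forcing=0]  = 0.
Change = 4 − 0 = 4.

4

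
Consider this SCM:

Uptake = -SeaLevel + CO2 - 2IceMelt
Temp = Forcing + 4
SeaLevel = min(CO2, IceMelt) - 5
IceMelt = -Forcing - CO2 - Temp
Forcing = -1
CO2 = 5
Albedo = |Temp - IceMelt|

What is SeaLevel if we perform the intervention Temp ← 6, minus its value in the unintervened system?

The intervention breaks the incoming arrows to Temp: Temp = Forcing + 4 no longer applies, and Temp = 6.
IceMelt = -Forcing - CO2 - Temp  [with Forcing=-1, CO2=5, Temp=6]  = -10
SeaLevel = min(CO2, IceMelt) - 5  [with CO2=5, IceMelt=-10]  = -15
Without intervention: Temp = Forcing + 4  [with Forcing=-1]  = 3; IceMelt = -Forcing - CO2 - Temp  [with Forcing=-1, CO2=5, Temp=3]  = -7; SeaLevel = min(CO2, IceMelt) - 5  [with CO2=5, IceMelt=-7]  = -12.
Change = -15 − (-12) = -3.

-3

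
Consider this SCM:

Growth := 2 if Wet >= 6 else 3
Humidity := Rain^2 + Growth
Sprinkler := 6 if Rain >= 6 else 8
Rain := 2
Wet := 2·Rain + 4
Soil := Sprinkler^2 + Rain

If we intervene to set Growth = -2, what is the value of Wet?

8

The intervention breaks the incoming arrows to Growth: Growth := 2 if Wet >= 6 else 3 no longer applies, and Growth = -2.
Since Wet is not a descendant of the intervened variable, it is unaffected.
Wet = 2·Rain + 4  [with Rain=2]  = 8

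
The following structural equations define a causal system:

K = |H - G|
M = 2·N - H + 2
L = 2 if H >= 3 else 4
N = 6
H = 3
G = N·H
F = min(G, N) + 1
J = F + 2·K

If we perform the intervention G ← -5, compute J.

The intervention breaks the incoming arrows to G: G = N·H no longer applies, and G = -5.
K = |H - G|  [with H=3, G=-5]  = 8
F = min(G, N) + 1  [with G=-5, N=6]  = -4
J = F + 2·K  [with F=-4, K=8]  = 12

12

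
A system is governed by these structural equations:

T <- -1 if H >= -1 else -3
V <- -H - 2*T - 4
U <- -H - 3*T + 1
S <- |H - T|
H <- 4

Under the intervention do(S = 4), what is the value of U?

0

The intervention breaks the incoming arrows to S: S <- |H - T| no longer applies, and S = 4.
U is not downstream of the intervention, so its value is determined by the original equations.
T = -1 if H >= -1 else -3  [with H=4]  = -1
U = -H - 3*T + 1  [with H=4, T=-1]  = 0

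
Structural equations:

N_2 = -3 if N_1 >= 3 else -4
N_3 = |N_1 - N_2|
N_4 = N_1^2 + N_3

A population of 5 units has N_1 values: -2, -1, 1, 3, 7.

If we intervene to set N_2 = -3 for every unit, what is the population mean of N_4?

17.4

The intervention sets N_2=-3 in all 5 units regardless of N_1. Recomputing N_4 per unit gives 5, 3, 5, 15, 59; average 17.4.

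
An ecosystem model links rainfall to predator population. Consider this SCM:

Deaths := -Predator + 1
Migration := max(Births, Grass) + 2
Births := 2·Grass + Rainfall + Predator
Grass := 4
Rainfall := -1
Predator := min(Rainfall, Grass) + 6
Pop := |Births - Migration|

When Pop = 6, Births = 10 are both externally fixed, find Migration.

12

Setting Pop = 6, Births = 10 by intervention discards those variables' equations.
Migration = max(Births, Grass) + 2  [with Births=10, Grass=4]  = 12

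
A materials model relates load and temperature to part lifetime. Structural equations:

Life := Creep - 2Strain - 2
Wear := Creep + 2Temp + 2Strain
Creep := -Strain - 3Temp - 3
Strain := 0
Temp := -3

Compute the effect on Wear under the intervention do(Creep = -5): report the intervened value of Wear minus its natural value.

-11

The intervention breaks the incoming arrows to Creep: Creep := -Strain - 3Temp - 3 no longer applies, and Creep = -5.
Wear = Creep + 2Temp + 2Strain  [with Creep=-5, Temp=-3, Strain=0]  = -11
Without intervention: Creep = -Strain - 3Temp - 3  [with Strain=0, Temp=-3]  = 6; Wear = Creep + 2Temp + 2Strain  [with Creep=6, Temp=-3, Strain=0]  = 0.
Change = -11 − 0 = -11.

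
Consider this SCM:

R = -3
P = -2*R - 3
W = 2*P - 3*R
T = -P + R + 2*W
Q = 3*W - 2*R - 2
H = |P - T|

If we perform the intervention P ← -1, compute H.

13

Under do(P=-1), the mechanism P = -2*R - 3 is discarded; P is fixed at -1.
W = 2*P - 3*R  [with P=-1, R=-3]  = 7
T = -P + R + 2*W  [with P=-1, R=-3, W=7]  = 12
H = |P - T|  [with P=-1, T=12]  = 13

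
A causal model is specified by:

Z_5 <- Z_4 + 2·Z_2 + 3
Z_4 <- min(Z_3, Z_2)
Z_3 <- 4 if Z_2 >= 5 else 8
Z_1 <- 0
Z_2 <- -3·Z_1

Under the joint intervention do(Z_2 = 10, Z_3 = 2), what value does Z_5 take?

25

Under do(Z_2 = 10, Z_3 = 2), each intervened variable's structural equation is replaced by its fixed value.
Z_4 = min(Z_3, Z_2)  [with Z_3=2, Z_2=10]  = 2
Z_5 = Z_4 + 2·Z_2 + 3  [with Z_4=2, Z_2=10]  = 25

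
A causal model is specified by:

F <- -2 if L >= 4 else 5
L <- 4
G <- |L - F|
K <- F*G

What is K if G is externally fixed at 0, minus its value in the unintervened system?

12

The intervention breaks the incoming arrows to G: G <- |L - F| no longer applies, and G = 0.
F = -2 if L >= 4 else 5  [with L=4]  = -2
K = F*G  [with F=-2, G=0]  = 0
Without intervention: F = -2 if L >= 4 else 5  [with L=4]  = -2; G = |L - F|  [with L=4, F=-2]  = 6; K = F*G  [with F=-2, G=6]  = -12.
Change = 0 − (-12) = 12.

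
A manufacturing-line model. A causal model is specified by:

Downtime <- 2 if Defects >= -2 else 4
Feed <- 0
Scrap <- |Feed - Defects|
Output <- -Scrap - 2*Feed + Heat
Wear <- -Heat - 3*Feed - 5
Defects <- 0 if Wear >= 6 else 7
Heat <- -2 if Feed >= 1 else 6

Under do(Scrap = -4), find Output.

The intervention breaks the incoming arrows to Scrap: Scrap <- |Feed - Defects| no longer applies, and Scrap = -4.
Heat = -2 if Feed >= 1 else 6  [with Feed=0]  = 6
Output = -Scrap - 2*Feed + Heat  [with Scrap=-4, Feed=0, Heat=6]  = 10

10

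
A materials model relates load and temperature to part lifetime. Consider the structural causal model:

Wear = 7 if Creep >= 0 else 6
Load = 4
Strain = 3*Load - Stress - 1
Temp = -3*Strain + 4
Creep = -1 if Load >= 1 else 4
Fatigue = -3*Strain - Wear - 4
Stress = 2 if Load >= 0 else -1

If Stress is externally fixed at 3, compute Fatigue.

Under do(Stress=3), the mechanism Stress = 2 if Load >= 0 else -1 is discarded; Stress is fixed at 3.
Strain = 3*Load - Stress - 1  [with Load=4, Stress=3]  = 8
Creep = -1 if Load >= 1 else 4  [with Load=4]  = -1
Wear = 7 if Creep >= 0 else 6  [with Creep=-1]  = 6
Fatigue = -3*Strain - Wear - 4  [with Strain=8, Wear=6]  = -34

-34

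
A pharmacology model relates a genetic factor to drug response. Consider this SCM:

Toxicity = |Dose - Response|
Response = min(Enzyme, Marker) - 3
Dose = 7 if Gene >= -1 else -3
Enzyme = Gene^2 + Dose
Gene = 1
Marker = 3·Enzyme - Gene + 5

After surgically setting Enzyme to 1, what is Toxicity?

The intervention breaks the incoming arrows to Enzyme: Enzyme = Gene^2 + Dose no longer applies, and Enzyme = 1.
Dose = 7 if Gene >= -1 else -3  [with Gene=1]  = 7
Marker = 3·Enzyme - Gene + 5  [with Enzyme=1, Gene=1]  = 7
Response = min(Enzyme, Marker) - 3  [with Enzyme=1, Marker=7]  = -2
Toxicity = |Dose - Response|  [with Dose=7, Response=-2]  = 9

9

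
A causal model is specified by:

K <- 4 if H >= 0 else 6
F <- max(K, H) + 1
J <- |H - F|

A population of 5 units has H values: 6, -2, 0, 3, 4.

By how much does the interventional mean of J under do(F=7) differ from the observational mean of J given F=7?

-0.2

do(F=7) breaks F's dependence on H. With F=7 fixed, J across the units is 1, 9, 7, 4, 3, mean 4.8.
E[J|F=7] averages over only the 2 units with F=7 (H = 6, -2): J = 1, 9, mean 5.
Difference = 4.8 − 5 = -0.2.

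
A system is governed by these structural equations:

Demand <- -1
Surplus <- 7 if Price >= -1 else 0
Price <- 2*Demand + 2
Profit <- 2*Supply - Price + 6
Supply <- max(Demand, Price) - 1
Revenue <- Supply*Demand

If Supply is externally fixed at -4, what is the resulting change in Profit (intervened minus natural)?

-6

do(Supply=-4) replaces the equation Supply <- max(Demand, Price) - 1 with the constant Supply = -4.
Price = 2*Demand + 2  [with Demand=-1]  = 0
Profit = 2*Supply - Price + 6  [with Supply=-4, Price=0]  = -2
Without intervention: Price = 2*Demand + 2  [with Demand=-1]  = 0; Supply = max(Demand, Price) - 1  [with Demand=-1, Price=0]  = -1; Profit = 2*Supply - Price + 6  [with Supply=-1, Price=0]  = 4.
Change = -2 − 4 = -6.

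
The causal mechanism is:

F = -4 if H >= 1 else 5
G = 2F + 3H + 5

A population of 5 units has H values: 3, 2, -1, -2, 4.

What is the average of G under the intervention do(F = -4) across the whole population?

Every unit gets F=-4 under the intervention. G values become 6, 3, -6, -9, 9; E[G|do(F=-4)] = 0.6.

0.6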